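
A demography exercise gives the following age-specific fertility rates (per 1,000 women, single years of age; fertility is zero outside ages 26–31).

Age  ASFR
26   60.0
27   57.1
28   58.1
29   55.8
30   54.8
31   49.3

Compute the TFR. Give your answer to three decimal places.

Sum of ASFRs = 60.0 + 57.1 + 58.1 + 55.8 + 54.8 + 49.3 = 335.1
TFR = 335.1 / 1000 = 0.3351

0.335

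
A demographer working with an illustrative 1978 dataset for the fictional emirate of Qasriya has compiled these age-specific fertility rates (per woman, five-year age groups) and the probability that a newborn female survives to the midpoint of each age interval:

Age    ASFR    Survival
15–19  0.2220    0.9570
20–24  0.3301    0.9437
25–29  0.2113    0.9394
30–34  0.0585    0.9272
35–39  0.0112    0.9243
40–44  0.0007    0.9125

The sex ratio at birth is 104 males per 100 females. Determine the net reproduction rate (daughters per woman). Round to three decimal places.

1.931

Proportion female at birth = 100 / (100 + 104) = 0.49020.
Each age group contributes 5 × ASFR × survival:
  15–19: 5 × 0.2220 × 0.9570 = 1.06227
  20–24: 5 × 0.3301 × 0.9437 = 1.55758
  25–29: 5 × 0.2113 × 0.9394 = 0.99248
  30–34: 5 × 0.0585 × 0.9272 = 0.27121
  35–39: 5 × 0.0112 × 0.9243 = 0.05176
  40–44: 5 × 0.0007 × 0.9125 = 0.00319
Sum = 3.93849
NRR = 0.49020 × 3.93849 = 1.93065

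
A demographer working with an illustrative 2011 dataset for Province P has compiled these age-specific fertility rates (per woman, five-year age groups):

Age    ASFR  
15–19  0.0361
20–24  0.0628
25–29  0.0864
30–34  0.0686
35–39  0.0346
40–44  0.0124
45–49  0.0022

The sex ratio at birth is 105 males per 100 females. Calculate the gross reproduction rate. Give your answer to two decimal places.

0.74

Proportion female at birth = 100 / (100 + 105) = 0.48780.
Sum of ASFRs = 0.0361 + 0.0628 + 0.0864 + 0.0686 + 0.0346 + 0.0124 + 0.0022 = 0.3031
TFR = 5 × 0.3031 = 1.5155
GRR = 0.48780 × 1.5155 = 0.73926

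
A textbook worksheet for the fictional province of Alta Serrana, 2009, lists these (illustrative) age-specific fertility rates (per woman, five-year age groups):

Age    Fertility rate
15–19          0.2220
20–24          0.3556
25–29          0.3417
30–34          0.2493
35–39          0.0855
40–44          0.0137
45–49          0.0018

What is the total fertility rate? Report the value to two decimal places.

Sum of ASFRs = 0.2220 + 0.3556 + 0.3417 + 0.2493 + 0.0855 + 0.0137 + 0.0018 = 1.2696
TFR = 5 × 1.2696 = 6.348

6.35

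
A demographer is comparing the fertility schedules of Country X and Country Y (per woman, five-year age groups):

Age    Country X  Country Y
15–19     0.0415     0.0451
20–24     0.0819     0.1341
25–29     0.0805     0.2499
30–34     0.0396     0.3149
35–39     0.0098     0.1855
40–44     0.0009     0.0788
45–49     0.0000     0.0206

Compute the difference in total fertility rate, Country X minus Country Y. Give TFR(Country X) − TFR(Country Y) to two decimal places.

Country X:
  Sum of ASFRs = 0.0415 + 0.0819 + 0.0805 + 0.0396 + 0.0098 + 0.0009 + 0.0000 = 0.2542
  TFR = 5 × 0.2542 = 1.271
Country Y:
  Sum of ASFRs = 0.0451 + 0.1341 + 0.2499 + 0.3149 + 0.1855 + 0.0788 + 0.0206 = 1.0289
  TFR = 5 × 1.0289 = 5.1445
Difference = 1.271 − 5.1445 = -3.8735

-3.87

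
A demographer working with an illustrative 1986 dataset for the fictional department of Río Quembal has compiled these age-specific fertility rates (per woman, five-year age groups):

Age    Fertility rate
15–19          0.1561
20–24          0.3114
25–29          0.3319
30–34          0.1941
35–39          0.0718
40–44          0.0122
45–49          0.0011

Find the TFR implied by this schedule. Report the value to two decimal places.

Sum of ASFRs = 0.1561 + 0.3114 + 0.3319 + 0.1941 + 0.0718 + 0.0122 + 0.0011 = 1.0786
TFR = 5 × 1.0786 = 5.393

5.39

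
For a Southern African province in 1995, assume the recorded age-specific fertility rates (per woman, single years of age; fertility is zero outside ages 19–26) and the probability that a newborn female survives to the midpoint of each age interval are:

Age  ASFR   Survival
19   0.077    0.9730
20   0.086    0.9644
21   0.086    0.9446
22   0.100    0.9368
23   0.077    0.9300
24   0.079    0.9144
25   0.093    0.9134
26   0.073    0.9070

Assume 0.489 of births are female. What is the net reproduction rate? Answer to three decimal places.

0.307

Proportion female at birth = 0.489.
Per-age-group product (1 × ASFR × survival probability):
  19: 1 × 0.077 × 0.9730 = 0.07492
  20: 1 × 0.086 × 0.9644 = 0.08294
  21: 1 × 0.086 × 0.9446 = 0.08124
  22: 1 × 0.100 × 0.9368 = 0.09368
  23: 1 × 0.077 × 0.9300 = 0.07161
  24: 1 × 0.079 × 0.9144 = 0.07224
  25: 1 × 0.093 × 0.9134 = 0.08495
  26: 1 × 0.073 × 0.9070 = 0.06621
Sum = 0.62779
NRR = 0.489 × 0.62779 = 0.30699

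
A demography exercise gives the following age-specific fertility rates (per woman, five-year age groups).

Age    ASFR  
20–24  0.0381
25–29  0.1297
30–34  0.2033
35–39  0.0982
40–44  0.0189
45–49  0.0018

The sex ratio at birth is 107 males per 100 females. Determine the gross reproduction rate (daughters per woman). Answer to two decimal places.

1.18

Proportion female at birth = 100 / (100 + 107) = 0.48309.
Sum of ASFRs = 0.0381 + 0.1297 + 0.2033 + 0.0982 + 0.0189 + 0.0018 = 0.4900
TFR = 5 × 0.4900 = 2.45
GRR = 0.48309 × 2.45 = 1.18357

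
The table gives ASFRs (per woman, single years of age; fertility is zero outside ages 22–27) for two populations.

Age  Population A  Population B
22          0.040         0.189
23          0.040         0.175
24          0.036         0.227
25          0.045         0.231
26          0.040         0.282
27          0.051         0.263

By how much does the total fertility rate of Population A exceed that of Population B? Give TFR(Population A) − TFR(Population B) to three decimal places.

Population A:
  Sum of ASFRs = 0.040 + 0.040 + 0.036 + 0.045 + 0.040 + 0.051 = 0.252
  TFR = 0.252
Population B:
  Sum of ASFRs = 0.189 + 0.175 + 0.227 + 0.231 + 0.282 + 0.263 = 1.367
  TFR = 1.367
Difference = 0.252 − 1.367 = -1.115

-1.115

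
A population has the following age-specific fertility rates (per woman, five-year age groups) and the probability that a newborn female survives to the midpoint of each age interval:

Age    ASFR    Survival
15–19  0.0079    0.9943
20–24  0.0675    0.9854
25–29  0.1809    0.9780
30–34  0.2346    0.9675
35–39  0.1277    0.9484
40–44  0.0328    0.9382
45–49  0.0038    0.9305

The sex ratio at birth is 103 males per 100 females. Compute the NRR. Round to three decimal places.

Proportion female at birth = 100 / (100 + 103) = 0.49261.
Per-age-group product (5 × ASFR × survival probability):
  15–19: 5 × 0.0079 × 0.9943 = 0.03927
  20–24: 5 × 0.0675 × 0.9854 = 0.33257
  25–29: 5 × 0.1809 × 0.9780 = 0.88460
  30–34: 5 × 0.2346 × 0.9675 = 1.13488
  35–39: 5 × 0.1277 × 0.9484 = 0.60555
  40–44: 5 × 0.0328 × 0.9382 = 0.15386
  45–49: 5 × 0.0038 × 0.9305 = 0.01768
Sum = 3.16841
NRR = 0.49261 × 3.16841 = 1.56079
An NRR exceeding 1 indicates intrinsic growth under these rates.

1.561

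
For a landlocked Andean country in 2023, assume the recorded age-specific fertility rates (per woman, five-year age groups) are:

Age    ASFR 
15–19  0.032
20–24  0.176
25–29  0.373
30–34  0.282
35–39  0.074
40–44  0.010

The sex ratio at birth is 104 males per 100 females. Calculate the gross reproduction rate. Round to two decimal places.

2.32

Proportion female at birth = 100 / (100 + 104) = 0.49020.
Sum of ASFRs = 0.032 + 0.176 + 0.373 + 0.282 + 0.074 + 0.010 = 0.947
TFR = 5 × 0.947 = 4.735
GRR = 0.49020 × 4.735 = 2.32110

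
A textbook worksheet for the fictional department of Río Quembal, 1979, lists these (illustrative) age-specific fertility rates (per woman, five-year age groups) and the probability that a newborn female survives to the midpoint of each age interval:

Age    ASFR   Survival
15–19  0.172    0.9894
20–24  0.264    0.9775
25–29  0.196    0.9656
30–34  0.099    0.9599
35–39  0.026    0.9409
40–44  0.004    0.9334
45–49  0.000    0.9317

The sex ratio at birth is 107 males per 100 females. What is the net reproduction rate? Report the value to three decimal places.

1.789

Proportion female at birth = 100 / (100 + 107) = 0.48309.
Weighting each age-specific rate by interval width and survival:
  15–19: 5 × 0.172 × 0.9894 = 0.85088
  20–24: 5 × 0.264 × 0.9775 = 1.29030
  25–29: 5 × 0.196 × 0.9656 = 0.94629
  30–34: 5 × 0.099 × 0.9599 = 0.47515
  35–39: 5 × 0.026 × 0.9409 = 0.12232
  40–44: 5 × 0.004 × 0.9334 = 0.01867
  45–49: 5 × 0.000 × 0.9317 = 0.00000
Sum = 3.70361
NRR = 0.48309 × 3.70361 = 1.78918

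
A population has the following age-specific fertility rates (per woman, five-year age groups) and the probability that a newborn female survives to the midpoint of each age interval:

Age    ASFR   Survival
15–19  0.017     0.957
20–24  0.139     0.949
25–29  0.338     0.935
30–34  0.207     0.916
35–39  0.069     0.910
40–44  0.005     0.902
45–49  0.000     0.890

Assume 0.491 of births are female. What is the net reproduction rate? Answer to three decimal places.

1.770

Proportion female at birth = 0.491.
Weighting each age-specific rate by interval width and survival:
  15–19: 5 × 0.017 × 0.957 = 0.08135
  20–24: 5 × 0.139 × 0.949 = 0.65956
  25–29: 5 × 0.338 × 0.935 = 1.58015
  30–34: 5 × 0.207 × 0.916 = 0.94806
  35–39: 5 × 0.069 × 0.910 = 0.31395
  40–44: 5 × 0.005 × 0.902 = 0.02255
  45–49: 5 × 0.000 × 0.890 = 0.00000
Sum = 3.60562
NRR = 0.491 × 3.60562 = 1.77036
NRR > 1, so each generation more than replaces itself.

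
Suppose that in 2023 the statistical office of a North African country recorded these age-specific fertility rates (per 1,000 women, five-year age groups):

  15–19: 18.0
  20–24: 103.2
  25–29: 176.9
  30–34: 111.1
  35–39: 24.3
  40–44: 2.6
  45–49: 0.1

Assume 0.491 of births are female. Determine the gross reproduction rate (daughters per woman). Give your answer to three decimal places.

1.071

Proportion female at birth = 0.491.
Sum of ASFRs = 18.0 + 103.2 + 176.9 + 111.1 + 24.3 + 2.6 + 0.1 = 436.2
TFR = 5 × 436.2 / 1000 = 2.181
GRR = 0.491 × 2.181 = 1.07087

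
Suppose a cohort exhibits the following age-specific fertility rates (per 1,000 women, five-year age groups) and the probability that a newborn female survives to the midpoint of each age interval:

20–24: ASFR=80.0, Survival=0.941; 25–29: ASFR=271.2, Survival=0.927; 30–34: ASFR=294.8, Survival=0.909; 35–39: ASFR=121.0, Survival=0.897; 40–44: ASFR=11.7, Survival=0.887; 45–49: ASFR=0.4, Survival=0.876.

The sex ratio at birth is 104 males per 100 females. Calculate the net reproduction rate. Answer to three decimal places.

1.750

Proportion female at birth = 100 / (100 + 104) = 0.49020.
Each age group contributes 5 × ASFR × survival:
  20–24: 5 × 80.0/1000 × 0.941 = 0.37640
  25–29: 5 × 271.2/1000 × 0.927 = 1.25701
  30–34: 5 × 294.8/1000 × 0.909 = 1.33987
  35–39: 5 × 121.0/1000 × 0.897 = 0.54269
  40–44: 5 × 11.7/1000 × 0.887 = 0.05189
  45–49: 5 × 0.4/1000 × 0.876 = 0.00175
Sum = 3.56961
NRR = 0.49020 × 3.56961 = 1.74982
With NRR above 1 the population is above replacement fertility.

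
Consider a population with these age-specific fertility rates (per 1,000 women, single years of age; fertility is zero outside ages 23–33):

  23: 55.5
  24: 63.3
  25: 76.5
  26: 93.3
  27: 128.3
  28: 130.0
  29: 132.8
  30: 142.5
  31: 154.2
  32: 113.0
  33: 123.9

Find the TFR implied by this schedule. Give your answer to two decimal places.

Sum of ASFRs = 55.5 + 63.3 + 76.5 + 93.3 + 128.3 + 130.0 + 132.8 + 142.5 + 154.2 + 113.0 + 123.9 = 1213.3
TFR = 1213.3 / 1000 = 1.2133

1.21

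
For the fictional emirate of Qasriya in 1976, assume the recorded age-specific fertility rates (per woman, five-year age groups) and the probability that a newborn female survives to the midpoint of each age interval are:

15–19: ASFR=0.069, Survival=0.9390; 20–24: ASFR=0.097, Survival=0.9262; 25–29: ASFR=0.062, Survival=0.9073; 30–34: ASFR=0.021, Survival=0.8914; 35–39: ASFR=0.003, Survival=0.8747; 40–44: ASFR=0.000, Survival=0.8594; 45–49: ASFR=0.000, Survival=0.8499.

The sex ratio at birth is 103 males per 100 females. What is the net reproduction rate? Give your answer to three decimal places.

0.572

Proportion female at birth = 100 / (100 + 103) = 0.49261.
Each age group contributes 5 × ASFR × survival:
  15–19: 5 × 0.069 × 0.9390 = 0.32396
  20–24: 5 × 0.097 × 0.9262 = 0.44921
  25–29: 5 × 0.062 × 0.9073 = 0.28126
  30–34: 5 × 0.021 × 0.8914 = 0.09360
  35–39: 5 × 0.003 × 0.8747 = 0.01312
  40–44: 5 × 0.000 × 0.8594 = 0.00000
  45–49: 5 × 0.000 × 0.8499 = 0.00000
Sum = 1.16115
NRR = 0.49261 × 1.16115 = 0.57199
NRR < 1, so the cohort does not fully replace itself.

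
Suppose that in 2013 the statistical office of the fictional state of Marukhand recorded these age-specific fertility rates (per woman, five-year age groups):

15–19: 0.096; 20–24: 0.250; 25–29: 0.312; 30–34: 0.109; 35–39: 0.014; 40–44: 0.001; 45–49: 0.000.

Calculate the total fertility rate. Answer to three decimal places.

3.910

Sum of ASFRs = 0.096 + 0.250 + 0.312 + 0.109 + 0.014 + 0.001 + 0.000 = 0.782
TFR = 5 × 0.782 = 3.91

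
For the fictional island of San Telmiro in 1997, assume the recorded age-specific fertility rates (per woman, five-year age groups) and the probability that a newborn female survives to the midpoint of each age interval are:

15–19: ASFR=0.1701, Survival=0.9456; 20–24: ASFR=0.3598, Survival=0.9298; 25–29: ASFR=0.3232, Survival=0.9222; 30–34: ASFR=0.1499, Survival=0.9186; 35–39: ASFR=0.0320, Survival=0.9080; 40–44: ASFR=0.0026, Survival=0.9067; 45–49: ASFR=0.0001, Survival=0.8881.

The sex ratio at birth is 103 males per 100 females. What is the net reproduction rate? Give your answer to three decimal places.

Proportion female at birth = 100 / (100 + 103) = 0.49261.
Survival-weighted fertility by age (5·fₓ·Sₓ):
  15–19: 5 × 0.1701 × 0.9456 = 0.80423
  20–24: 5 × 0.3598 × 0.9298 = 1.67271
  25–29: 5 × 0.3232 × 0.9222 = 1.49028
  30–34: 5 × 0.1499 × 0.9186 = 0.68849
  35–39: 5 × 0.0320 × 0.9080 = 0.14528
  40–44: 5 × 0.0026 × 0.9067 = 0.01179
  45–49: 5 × 0.0001 × 0.8881 = 0.00044
Sum = 4.81322
NRR = 0.49261 × 4.81322 = 2.37104

2.371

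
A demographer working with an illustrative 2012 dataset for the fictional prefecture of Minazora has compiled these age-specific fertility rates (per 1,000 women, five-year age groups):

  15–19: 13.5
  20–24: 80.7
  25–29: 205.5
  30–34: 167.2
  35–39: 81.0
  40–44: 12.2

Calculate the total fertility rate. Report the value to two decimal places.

Sum of ASFRs = 13.5 + 80.7 + 205.5 + 167.2 + 81.0 + 12.2 = 560.1
TFR = 5 × 560.1 / 1000 = 2.8005

2.80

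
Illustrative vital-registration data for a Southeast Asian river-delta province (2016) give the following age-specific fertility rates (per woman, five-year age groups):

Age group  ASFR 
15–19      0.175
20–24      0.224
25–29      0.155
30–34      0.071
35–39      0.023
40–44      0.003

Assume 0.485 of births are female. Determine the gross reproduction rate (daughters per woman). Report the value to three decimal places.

1.579

Proportion female at birth = 0.485.
Sum of ASFRs = 0.175 + 0.224 + 0.155 + 0.071 + 0.023 + 0.003 = 0.651
TFR = 5 × 0.651 = 3.255
GRR = 0.485 × 3.255 = 1.57868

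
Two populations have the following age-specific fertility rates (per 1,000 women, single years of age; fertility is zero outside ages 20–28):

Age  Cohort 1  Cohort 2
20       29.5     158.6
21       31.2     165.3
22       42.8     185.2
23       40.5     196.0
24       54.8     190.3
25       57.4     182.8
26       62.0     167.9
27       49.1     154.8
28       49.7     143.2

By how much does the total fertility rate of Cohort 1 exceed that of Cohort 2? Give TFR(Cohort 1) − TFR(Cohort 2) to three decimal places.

Cohort 1:
  Sum of ASFRs = 29.5 + 31.2 + 42.8 + 40.5 + 54.8 + 57.4 + 62.0 + 49.1 + 49.7 = 417.0
  TFR = 417.0 / 1000 = 0.417
Cohort 2:
  Sum of ASFRs = 158.6 + 165.3 + 185.2 + 196.0 + 190.3 + 182.8 + 167.9 + 154.8 + 143.2 = 1544.1
  TFR = 1544.1 / 1000 = 1.5441
Difference = 0.417 − 1.5441 = -1.1271

-1.127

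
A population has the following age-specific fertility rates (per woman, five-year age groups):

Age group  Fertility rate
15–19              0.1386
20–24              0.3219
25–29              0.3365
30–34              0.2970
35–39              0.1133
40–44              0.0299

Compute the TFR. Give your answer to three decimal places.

6.186

Sum of ASFRs = 0.1386 + 0.3219 + 0.3365 + 0.2970 + 0.1133 + 0.0299 = 1.2372
TFR = 5 × 1.2372 = 6.186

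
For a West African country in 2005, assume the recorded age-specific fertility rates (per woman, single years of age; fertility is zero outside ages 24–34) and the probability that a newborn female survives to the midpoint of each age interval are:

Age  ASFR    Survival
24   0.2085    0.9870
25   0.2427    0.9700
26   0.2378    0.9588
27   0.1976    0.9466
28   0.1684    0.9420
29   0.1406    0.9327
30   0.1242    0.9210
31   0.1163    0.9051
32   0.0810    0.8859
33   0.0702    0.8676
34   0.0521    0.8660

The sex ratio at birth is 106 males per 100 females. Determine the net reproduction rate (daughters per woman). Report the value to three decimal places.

0.749

Proportion female at birth = 100 / (100 + 106) = 0.48544.
Each age group contributes 1 × ASFR × survival:
  24: 1 × 0.2085 × 0.9870 = 0.20579
  25: 1 × 0.2427 × 0.9700 = 0.23542
  26: 1 × 0.2378 × 0.9588 = 0.22800
  27: 1 × 0.1976 × 0.9466 = 0.18705
  28: 1 × 0.1684 × 0.9420 = 0.15863
  29: 1 × 0.1406 × 0.9327 = 0.13114
  30: 1 × 0.1242 × 0.9210 = 0.11439
  31: 1 × 0.1163 × 0.9051 = 0.10526
  32: 1 × 0.0810 × 0.8859 = 0.07176
  33: 1 × 0.0702 × 0.8676 = 0.06091
  34: 1 × 0.0521 × 0.8660 = 0.04512
Sum = 1.54347
NRR = 0.48544 × 1.54347 = 0.74926
NRR < 1, so the cohort does not fully replace itself.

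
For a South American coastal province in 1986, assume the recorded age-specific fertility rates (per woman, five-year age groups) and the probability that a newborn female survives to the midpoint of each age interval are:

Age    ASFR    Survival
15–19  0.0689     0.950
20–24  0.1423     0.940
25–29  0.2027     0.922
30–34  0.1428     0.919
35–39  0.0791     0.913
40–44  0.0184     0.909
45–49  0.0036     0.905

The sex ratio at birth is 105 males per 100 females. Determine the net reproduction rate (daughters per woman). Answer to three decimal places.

1.487

Proportion female at birth = 100 / (100 + 105) = 0.48780.
Each age group contributes 5 × ASFR × survival:
  15–19: 5 × 0.0689 × 0.950 = 0.32728
  20–24: 5 × 0.1423 × 0.940 = 0.66881
  25–29: 5 × 0.2027 × 0.922 = 0.93445
  30–34: 5 × 0.1428 × 0.919 = 0.65617
  35–39: 5 × 0.0791 × 0.913 = 0.36109
  40–44: 5 × 0.0184 × 0.909 = 0.08363
  45–49: 5 × 0.0036 × 0.905 = 0.01629
Sum = 3.04772
NRR = 0.48780 × 3.04772 = 1.48668
With NRR above 1 the population is above replacement fertility.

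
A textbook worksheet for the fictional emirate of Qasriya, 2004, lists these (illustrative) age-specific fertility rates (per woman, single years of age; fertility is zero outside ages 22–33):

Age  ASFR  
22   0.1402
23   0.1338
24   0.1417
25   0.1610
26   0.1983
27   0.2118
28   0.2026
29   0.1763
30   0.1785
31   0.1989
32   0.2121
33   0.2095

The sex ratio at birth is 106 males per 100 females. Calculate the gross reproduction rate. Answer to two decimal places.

Proportion female at birth = 100 / (100 + 106) = 0.48544.
Sum of ASFRs = 0.1402 + 0.1338 + 0.1417 + 0.1610 + 0.1983 + 0.2118 + 0.2026 + 0.1763 + 0.1785 + 0.1989 + 0.2121 + 0.2095 = 2.1647
TFR = 2.1647
GRR = 0.48544 × 2.1647 = 1.05083

1.05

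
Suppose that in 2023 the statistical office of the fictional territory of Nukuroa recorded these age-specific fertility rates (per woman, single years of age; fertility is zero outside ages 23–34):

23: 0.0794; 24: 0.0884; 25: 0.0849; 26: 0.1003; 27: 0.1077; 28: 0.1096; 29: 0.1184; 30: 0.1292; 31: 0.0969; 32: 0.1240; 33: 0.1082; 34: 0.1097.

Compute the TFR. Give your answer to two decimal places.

Sum of ASFRs = 0.0794 + 0.0884 + 0.0849 + 0.1003 + 0.1077 + 0.1096 + 0.1184 + 0.1292 + 0.0969 + 0.1240 + 0.1082 + 0.1097 = 1.2567
TFR = 1.2567

1.26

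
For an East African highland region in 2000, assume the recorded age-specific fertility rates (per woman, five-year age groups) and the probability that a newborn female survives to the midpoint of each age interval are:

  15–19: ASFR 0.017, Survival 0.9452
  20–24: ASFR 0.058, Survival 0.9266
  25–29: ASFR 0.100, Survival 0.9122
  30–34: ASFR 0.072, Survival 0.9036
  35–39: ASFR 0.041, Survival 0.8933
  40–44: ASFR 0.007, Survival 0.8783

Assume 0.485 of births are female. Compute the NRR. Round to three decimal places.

0.652

Proportion female at birth = 0.485.
Per-age-group product (5 × ASFR × survival probability):
  15–19: 5 × 0.017 × 0.9452 = 0.08034
  20–24: 5 × 0.058 × 0.9266 = 0.26871
  25–29: 5 × 0.100 × 0.9122 = 0.45610
  30–34: 5 × 0.072 × 0.9036 = 0.32530
  35–39: 5 × 0.041 × 0.8933 = 0.18313
  40–44: 5 × 0.007 × 0.8783 = 0.03074
Sum = 1.34432
NRR = 0.485 × 1.34432 = 0.65200
With NRR below 1 the population is below replacement fertility.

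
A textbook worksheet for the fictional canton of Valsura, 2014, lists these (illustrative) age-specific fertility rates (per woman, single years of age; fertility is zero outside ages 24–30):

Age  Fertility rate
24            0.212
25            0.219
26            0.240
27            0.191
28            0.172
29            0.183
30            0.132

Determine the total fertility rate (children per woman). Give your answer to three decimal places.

1.349

Sum of ASFRs = 0.212 + 0.219 + 0.240 + 0.191 + 0.172 + 0.183 + 0.132 = 1.349
TFR = 1.349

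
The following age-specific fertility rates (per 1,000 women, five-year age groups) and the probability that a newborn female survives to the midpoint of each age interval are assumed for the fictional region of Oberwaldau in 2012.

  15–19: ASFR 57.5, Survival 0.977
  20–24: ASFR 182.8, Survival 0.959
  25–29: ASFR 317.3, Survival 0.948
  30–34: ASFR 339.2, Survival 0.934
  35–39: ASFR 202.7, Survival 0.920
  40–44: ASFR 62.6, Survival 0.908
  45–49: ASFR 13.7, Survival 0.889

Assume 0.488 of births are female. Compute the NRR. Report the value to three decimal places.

2.695

Proportion female at birth = 0.488.
Weighting each age-specific rate by interval width and survival:
  15–19: 5 × 57.5/1000 × 0.977 = 0.28089
  20–24: 5 × 182.8/1000 × 0.959 = 0.87653
  25–29: 5 × 317.3/1000 × 0.948 = 1.50400
  30–34: 5 × 339.2/1000 × 0.934 = 1.58406
  35–39: 5 × 202.7/1000 × 0.920 = 0.93242
  40–44: 5 × 62.6/1000 × 0.908 = 0.28420
  45–49: 5 × 13.7/1000 × 0.889 = 0.06090
Sum = 5.52300
NRR = 0.488 × 5.52300 = 2.69522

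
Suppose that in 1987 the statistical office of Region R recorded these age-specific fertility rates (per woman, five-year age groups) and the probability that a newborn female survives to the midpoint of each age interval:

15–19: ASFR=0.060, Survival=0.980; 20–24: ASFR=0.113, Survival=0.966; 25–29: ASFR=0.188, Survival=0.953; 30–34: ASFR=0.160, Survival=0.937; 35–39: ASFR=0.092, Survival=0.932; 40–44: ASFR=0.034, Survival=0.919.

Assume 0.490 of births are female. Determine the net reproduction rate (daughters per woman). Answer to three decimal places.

1.504

Proportion female at birth = 0.490.
Weighting each age-specific rate by interval width and survival:
  15–19: 5 × 0.060 × 0.980 = 0.29400
  20–24: 5 × 0.113 × 0.966 = 0.54579
  25–29: 5 × 0.188 × 0.953 = 0.89582
  30–34: 5 × 0.160 × 0.937 = 0.74960
  35–39: 5 × 0.092 × 0.932 = 0.42872
  40–44: 5 × 0.034 × 0.919 = 0.15623
Sum = 3.07016
NRR = 0.490 × 3.07016 = 1.50438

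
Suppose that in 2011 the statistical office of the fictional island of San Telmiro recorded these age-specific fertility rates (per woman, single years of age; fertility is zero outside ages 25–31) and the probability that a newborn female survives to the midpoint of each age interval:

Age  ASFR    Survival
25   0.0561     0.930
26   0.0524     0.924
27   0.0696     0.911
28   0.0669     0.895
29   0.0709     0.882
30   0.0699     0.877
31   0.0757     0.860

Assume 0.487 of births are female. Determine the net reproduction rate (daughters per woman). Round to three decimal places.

Proportion female at birth = 0.487.
Survival-weighted fertility by age (1·fₓ·Sₓ):
  25: 1 × 0.0561 × 0.930 = 0.05217
  26: 1 × 0.0524 × 0.924 = 0.04842
  27: 1 × 0.0696 × 0.911 = 0.06341
  28: 1 × 0.0669 × 0.895 = 0.05988
  29: 1 × 0.0709 × 0.882 = 0.06253
  30: 1 × 0.0699 × 0.877 = 0.06130
  31: 1 × 0.0757 × 0.860 = 0.06510
Sum = 0.41281
NRR = 0.487 × 0.41281 = 0.20104

0.201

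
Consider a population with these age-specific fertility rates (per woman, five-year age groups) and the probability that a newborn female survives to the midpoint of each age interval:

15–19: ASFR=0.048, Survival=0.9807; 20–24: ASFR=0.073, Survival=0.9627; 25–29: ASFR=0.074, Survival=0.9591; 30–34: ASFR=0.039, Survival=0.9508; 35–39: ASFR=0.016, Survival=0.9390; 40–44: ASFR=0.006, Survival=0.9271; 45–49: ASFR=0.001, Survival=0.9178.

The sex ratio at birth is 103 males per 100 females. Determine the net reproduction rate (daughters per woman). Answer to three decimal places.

Proportion female at birth = 100 / (100 + 103) = 0.49261.
Weighting each age-specific rate by interval width and survival:
  15–19: 5 × 0.048 × 0.9807 = 0.23537
  20–24: 5 × 0.073 × 0.9627 = 0.35139
  25–29: 5 × 0.074 × 0.9591 = 0.35487
  30–34: 5 × 0.039 × 0.9508 = 0.18541
  35–39: 5 × 0.016 × 0.9390 = 0.07512
  40–44: 5 × 0.006 × 0.9271 = 0.02781
  45–49: 5 × 0.001 × 0.9178 = 0.00459
Sum = 1.23456
NRR = 0.49261 × 1.23456 = 0.60816

0.608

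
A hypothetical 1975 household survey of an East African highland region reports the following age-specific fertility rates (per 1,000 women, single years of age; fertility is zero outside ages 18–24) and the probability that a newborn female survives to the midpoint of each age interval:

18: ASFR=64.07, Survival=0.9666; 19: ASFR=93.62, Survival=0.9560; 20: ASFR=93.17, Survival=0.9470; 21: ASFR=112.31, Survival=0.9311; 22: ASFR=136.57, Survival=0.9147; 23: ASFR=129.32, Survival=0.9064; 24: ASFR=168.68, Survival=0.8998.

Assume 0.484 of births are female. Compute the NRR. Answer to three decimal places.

0.357

Proportion female at birth = 0.484.
Survival-weighted fertility by age (1·fₓ·Sₓ):
  18: 1 × 64.07/1000 × 0.9666 = 0.06193
  19: 1 × 93.62/1000 × 0.9560 = 0.08950
  20: 1 × 93.17/1000 × 0.9470 = 0.08823
  21: 1 × 112.31/1000 × 0.9311 = 0.10457
  22: 1 × 136.57/1000 × 0.9147 = 0.12492
  23: 1 × 129.32/1000 × 0.9064 = 0.11722
  24: 1 × 168.68/1000 × 0.8998 = 0.15178
Sum = 0.73815
NRR = 0.484 × 0.73815 = 0.35726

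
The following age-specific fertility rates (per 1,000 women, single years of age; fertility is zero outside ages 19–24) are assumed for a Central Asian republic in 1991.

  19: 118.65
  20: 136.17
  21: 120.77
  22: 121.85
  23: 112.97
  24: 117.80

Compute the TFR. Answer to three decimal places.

0.728

Sum of ASFRs = 118.65 + 136.17 + 120.77 + 121.85 + 112.97 + 117.80 = 728.21
TFR = 728.21 / 1000 = 0.72821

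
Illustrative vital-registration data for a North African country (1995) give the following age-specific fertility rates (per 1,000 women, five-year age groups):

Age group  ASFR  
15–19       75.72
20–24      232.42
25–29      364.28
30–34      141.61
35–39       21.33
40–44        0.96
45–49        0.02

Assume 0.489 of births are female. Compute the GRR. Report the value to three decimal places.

Proportion female at birth = 0.489.
Sum of ASFRs = 75.72 + 232.42 + 364.28 + 141.61 + 21.33 + 0.96 + 0.02 = 836.34
TFR = 5 × 836.34 / 1000 = 4.1817
GRR = 0.489 × 4.1817 = 2.04485

2.045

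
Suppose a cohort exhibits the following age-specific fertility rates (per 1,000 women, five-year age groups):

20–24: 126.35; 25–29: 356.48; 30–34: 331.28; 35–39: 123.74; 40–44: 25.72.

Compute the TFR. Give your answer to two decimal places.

Sum of ASFRs = 126.35 + 356.48 + 331.28 + 123.74 + 25.72 = 963.57
TFR = 5 × 963.57 / 1000 = 4.81785

4.82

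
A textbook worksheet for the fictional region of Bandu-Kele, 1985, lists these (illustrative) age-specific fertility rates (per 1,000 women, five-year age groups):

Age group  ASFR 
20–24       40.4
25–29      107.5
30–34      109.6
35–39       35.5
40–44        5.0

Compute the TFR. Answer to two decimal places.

Sum of ASFRs = 40.4 + 107.5 + 109.6 + 35.5 + 5.0 = 298.0
TFR = 5 × 298.0 / 1000 = 1.49

1.49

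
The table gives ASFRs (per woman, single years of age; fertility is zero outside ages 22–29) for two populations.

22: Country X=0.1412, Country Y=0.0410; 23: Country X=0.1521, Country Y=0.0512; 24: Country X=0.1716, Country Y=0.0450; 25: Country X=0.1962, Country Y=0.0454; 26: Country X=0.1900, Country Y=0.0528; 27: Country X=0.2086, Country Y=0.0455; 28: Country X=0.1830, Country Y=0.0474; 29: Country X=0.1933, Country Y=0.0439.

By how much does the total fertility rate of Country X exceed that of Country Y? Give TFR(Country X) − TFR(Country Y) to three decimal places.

Country X:
  Sum of ASFRs = 0.1412 + 0.1521 + 0.1716 + 0.1962 + 0.1900 + 0.2086 + 0.1830 + 0.1933 = 1.4360
  TFR = 1.436
Country Y:
  Sum of ASFRs = 0.0410 + 0.0512 + 0.0450 + 0.0454 + 0.0528 + 0.0455 + 0.0474 + 0.0439 = 0.3722
  TFR = 0.3722
Difference = 1.436 − 0.3722 = 1.0638

1.064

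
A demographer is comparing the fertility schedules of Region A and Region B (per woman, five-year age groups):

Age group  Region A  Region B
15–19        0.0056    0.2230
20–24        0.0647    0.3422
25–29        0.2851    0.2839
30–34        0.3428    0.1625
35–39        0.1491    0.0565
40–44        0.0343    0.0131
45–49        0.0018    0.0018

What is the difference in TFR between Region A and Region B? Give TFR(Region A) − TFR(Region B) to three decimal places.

-0.998

Region A:
  Sum of ASFRs = 0.0056 + 0.0647 + 0.2851 + 0.3428 + 0.1491 + 0.0343 + 0.0018 = 0.8834
  TFR = 5 × 0.8834 = 4.417
Region B:
  Sum of ASFRs = 0.2230 + 0.3422 + 0.2839 + 0.1625 + 0.0565 + 0.0131 + 0.0018 = 1.0830
  TFR = 5 × 1.0830 = 5.415
Difference = 4.417 − 5.415 = -0.998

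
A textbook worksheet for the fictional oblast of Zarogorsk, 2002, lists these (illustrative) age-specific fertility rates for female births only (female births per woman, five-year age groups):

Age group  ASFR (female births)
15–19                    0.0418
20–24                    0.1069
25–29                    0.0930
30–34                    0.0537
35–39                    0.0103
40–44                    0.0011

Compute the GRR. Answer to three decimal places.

1.534

Sum of female ASFRs = 0.0418 + 0.1069 + 0.0930 + 0.0537 + 0.0103 + 0.0011 = 0.3068
GRR = 5 × 0.3068 = 1.534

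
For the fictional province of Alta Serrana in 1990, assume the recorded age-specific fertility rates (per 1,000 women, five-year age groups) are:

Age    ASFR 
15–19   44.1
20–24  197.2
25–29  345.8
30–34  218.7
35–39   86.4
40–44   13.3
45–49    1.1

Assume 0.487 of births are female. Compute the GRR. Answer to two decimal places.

Proportion female at birth = 0.487.
Sum of ASFRs = 44.1 + 197.2 + 345.8 + 218.7 + 86.4 + 13.3 + 1.1 = 906.6
TFR = 5 × 906.6 / 1000 = 4.533
GRR = 0.487 × 4.533 = 2.20757

2.21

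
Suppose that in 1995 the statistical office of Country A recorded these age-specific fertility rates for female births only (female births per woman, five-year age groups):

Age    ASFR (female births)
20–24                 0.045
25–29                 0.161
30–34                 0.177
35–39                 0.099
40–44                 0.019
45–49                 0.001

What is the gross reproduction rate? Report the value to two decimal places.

Sum of female ASFRs = 0.045 + 0.161 + 0.177 + 0.099 + 0.019 + 0.001 = 0.502
GRR = 5 × 0.502 = 2.51

2.51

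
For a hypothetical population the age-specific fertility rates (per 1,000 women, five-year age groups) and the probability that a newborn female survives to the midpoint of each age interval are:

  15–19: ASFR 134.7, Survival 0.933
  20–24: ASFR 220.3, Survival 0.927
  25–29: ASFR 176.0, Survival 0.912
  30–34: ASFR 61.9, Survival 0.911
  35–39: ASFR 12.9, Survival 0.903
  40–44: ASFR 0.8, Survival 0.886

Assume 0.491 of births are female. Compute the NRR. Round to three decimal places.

1.373

Proportion female at birth = 0.491.
Each age group contributes 5 × ASFR × survival:
  15–19: 5 × 134.7/1000 × 0.933 = 0.62838
  20–24: 5 × 220.3/1000 × 0.927 = 1.02109
  25–29: 5 × 176.0/1000 × 0.912 = 0.80256
  30–34: 5 × 61.9/1000 × 0.911 = 0.28195
  35–39: 5 × 12.9/1000 × 0.903 = 0.05824
  40–44: 5 × 0.8/1000 × 0.886 = 0.00354
Sum = 2.79576
NRR = 0.491 × 2.79576 = 1.37272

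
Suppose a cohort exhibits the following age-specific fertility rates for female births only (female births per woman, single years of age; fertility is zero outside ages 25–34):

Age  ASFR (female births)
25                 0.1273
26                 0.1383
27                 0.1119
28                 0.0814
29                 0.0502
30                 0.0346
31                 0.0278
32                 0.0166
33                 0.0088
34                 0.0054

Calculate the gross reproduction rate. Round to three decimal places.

0.602

Sum of female ASFRs = 0.1273 + 0.1383 + 0.1119 + 0.0814 + 0.0502 + 0.0346 + 0.0278 + 0.0166 + 0.0088 + 0.0054 = 0.6023
GRR = 0.6023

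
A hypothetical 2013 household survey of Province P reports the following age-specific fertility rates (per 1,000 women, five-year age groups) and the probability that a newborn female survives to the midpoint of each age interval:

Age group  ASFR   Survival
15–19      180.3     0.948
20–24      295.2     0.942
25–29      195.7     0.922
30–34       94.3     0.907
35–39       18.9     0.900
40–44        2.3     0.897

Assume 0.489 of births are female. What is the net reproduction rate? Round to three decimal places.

1.795

Proportion female at birth = 0.489.
Per-age-group product (5 × ASFR × survival probability):
  15–19: 5 × 180.3/1000 × 0.948 = 0.85462
  20–24: 5 × 295.2/1000 × 0.942 = 1.39039
  25–29: 5 × 195.7/1000 × 0.922 = 0.90218
  30–34: 5 × 94.3/1000 × 0.907 = 0.42765
  35–39: 5 × 18.9/1000 × 0.900 = 0.08505
  40–44: 5 × 2.3/1000 × 0.897 = 0.01032
Sum = 3.67021
NRR = 0.489 × 3.67021 = 1.79473
An NRR exceeding 1 indicates intrinsic growth under these rates.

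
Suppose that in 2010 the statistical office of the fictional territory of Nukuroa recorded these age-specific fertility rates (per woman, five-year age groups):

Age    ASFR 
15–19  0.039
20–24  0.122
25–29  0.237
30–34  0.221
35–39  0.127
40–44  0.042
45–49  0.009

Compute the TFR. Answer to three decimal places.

3.985

Sum of ASFRs = 0.039 + 0.122 + 0.237 + 0.221 + 0.127 + 0.042 + 0.009 = 0.797
TFR = 5 × 0.797 = 3.985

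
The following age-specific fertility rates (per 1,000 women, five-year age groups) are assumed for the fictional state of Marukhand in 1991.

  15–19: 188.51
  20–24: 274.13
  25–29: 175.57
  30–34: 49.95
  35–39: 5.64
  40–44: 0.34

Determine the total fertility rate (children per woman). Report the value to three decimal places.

Sum of ASFRs = 188.51 + 274.13 + 175.57 + 49.95 + 5.64 + 0.34 = 694.14
TFR = 5 × 694.14 / 1000 = 3.4707

3.471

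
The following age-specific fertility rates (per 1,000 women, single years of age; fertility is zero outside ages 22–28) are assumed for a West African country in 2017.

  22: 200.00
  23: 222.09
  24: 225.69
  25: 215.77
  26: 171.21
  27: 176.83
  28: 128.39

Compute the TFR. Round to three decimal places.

1.340

Sum of ASFRs = 200.00 + 222.09 + 225.69 + 215.77 + 171.21 + 176.83 + 128.39 = 1339.98
TFR = 1339.98 / 1000 = 1.33998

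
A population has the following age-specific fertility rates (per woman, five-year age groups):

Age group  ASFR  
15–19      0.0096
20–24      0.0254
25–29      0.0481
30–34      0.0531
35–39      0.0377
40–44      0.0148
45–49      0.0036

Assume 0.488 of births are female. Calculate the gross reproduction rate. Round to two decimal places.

Proportion female at birth = 0.488.
Sum of ASFRs = 0.0096 + 0.0254 + 0.0481 + 0.0531 + 0.0377 + 0.0148 + 0.0036 = 0.1923
TFR = 5 × 0.1923 = 0.9615
GRR = 0.488 × 0.9615 = 0.46921

0.47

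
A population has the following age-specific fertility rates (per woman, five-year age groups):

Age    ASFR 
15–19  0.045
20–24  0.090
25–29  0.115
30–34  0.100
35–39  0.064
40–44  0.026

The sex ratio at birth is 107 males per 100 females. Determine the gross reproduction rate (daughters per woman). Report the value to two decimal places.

1.06

Proportion female at birth = 100 / (100 + 107) = 0.48309.
Sum of ASFRs = 0.045 + 0.090 + 0.115 + 0.100 + 0.064 + 0.026 = 0.440
TFR = 5 × 0.440 = 2.2
GRR = 0.48309 × 2.2 = 1.06280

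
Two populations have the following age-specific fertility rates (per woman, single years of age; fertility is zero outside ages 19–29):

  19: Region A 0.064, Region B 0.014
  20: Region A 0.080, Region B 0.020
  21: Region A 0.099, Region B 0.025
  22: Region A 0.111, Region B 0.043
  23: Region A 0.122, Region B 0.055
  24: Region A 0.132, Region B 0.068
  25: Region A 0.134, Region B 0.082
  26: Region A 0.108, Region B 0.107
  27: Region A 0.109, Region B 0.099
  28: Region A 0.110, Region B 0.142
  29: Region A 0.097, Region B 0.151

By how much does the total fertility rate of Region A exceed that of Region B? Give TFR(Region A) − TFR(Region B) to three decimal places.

0.360

Region A:
  Sum of ASFRs = 0.064 + 0.080 + 0.099 + 0.111 + 0.122 + 0.132 + 0.134 + 0.108 + 0.109 + 0.110 + 0.097 = 1.166
  TFR = 1.166
Region B:
  Sum of ASFRs = 0.014 + 0.020 + 0.025 + 0.043 + 0.055 + 0.068 + 0.082 + 0.107 + 0.099 + 0.142 + 0.151 = 0.806
  TFR = 0.806
Difference = 1.166 − 0.806 = 0.36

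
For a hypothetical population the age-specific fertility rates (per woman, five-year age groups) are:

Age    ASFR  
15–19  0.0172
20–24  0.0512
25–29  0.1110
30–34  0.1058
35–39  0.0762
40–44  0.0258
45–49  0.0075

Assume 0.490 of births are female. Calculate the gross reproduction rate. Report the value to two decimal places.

Proportion female at birth = 0.490.
Sum of ASFRs = 0.0172 + 0.0512 + 0.1110 + 0.1058 + 0.0762 + 0.0258 + 0.0075 = 0.3947
TFR = 5 × 0.3947 = 1.9735
GRR = 0.490 × 1.9735 = 0.96702

0.97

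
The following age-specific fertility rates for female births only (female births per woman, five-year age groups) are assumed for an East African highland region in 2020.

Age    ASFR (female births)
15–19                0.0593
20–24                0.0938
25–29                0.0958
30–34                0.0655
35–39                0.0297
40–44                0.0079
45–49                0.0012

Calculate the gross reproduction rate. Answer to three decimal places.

1.766

Sum of female ASFRs = 0.0593 + 0.0938 + 0.0958 + 0.0655 + 0.0297 + 0.0079 + 0.0012 = 0.3532
GRR = 5 × 0.3532 = 1.766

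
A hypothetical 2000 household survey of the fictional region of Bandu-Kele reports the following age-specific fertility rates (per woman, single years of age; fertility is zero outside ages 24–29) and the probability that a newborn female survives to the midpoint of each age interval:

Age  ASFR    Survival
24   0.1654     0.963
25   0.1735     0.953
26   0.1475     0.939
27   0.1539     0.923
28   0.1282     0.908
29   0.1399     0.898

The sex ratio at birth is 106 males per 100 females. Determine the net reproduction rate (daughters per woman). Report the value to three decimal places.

Proportion female at birth = 100 / (100 + 106) = 0.48544.
Each age group contributes 1 × ASFR × survival:
  24: 1 × 0.1654 × 0.963 = 0.15928
  25: 1 × 0.1735 × 0.953 = 0.16535
  26: 1 × 0.1475 × 0.939 = 0.13850
  27: 1 × 0.1539 × 0.923 = 0.14205
  28: 1 × 0.1282 × 0.908 = 0.11641
  29: 1 × 0.1399 × 0.898 = 0.12563
Sum = 0.84722
NRR = 0.48544 × 0.84722 = 0.41127
An NRR under 1 implies long-run decline under these rates.

0.411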